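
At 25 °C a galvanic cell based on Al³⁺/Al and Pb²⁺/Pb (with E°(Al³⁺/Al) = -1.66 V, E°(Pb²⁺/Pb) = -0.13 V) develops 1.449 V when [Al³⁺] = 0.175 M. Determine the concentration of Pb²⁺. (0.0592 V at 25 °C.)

From the Nernst equation, log Q = n(E° − E)/0.0592 = 6(1.53 − 1.449)/0.0592 = 8.209, so Q = 1.62 × 10^8.
With Q = [Al³⁺]^2/[Pb²⁺]^3 and the known concentrations, [Pb²⁺]^3 in the denominator gives [Pb²⁺] = 5.7 × 10^-4 M.

5.7 × 10^-4 M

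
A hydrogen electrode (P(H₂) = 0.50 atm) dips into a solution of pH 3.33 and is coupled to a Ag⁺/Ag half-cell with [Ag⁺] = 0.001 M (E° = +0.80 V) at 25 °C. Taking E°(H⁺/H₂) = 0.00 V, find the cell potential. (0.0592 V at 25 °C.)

0.81 V

The Ag⁺/Ag couple is the cathode, so E°_cell = 0.80 V; n = 2.
[H⁺] = 10^(−3.33) = 4.7 × 10^-4 M, and Q = [H⁺]^2 / ([Ag⁺]^2·P(H₂)) = 0.438.
E = E° − (0.0592/2) log Q = 0.80 − (0.0592/2)(-0.359) = 0.811 V.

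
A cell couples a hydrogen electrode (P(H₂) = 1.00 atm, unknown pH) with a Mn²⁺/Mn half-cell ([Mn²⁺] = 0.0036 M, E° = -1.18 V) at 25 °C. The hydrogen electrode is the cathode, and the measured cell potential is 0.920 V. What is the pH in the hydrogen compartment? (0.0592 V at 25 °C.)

E°_cell = 1.18 V and n = 2.
log Q = n(E° − E)/0.0592 = 2×(1.18 − 0.920)/0.0592 = 8.784.
With Q = [Mn²⁺]·P(H₂) / [H⁺]^2, solving for [H⁺] gives log[H⁺] = -5.614, so pH = 5.61.

pH = 5.61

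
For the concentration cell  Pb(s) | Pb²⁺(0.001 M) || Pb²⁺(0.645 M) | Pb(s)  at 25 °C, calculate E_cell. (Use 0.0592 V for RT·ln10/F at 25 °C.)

Both half-cells are Pb²⁺/Pb, so E°_cell = 0. The concentrated side is the cathode; the cell reaction moves Pb²⁺ from high to low concentration with n = 2.
Q = [Pb²⁺]_dilute/[Pb²⁺]_conc = 0.001/0.645 = 0.00155.
E = 0 − (0.0592/2) log Q = −(0.0592/2)(-2.810) = 0.0832 V.

0.083 V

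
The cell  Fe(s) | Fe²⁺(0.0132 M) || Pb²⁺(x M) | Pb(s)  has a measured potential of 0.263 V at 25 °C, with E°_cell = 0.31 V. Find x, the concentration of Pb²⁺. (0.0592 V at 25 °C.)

From the Nernst equation, log Q = n(E° − E)/0.0592 = 2(0.31 − 0.263)/0.0592 = 1.588, so Q = 38.7.
With Q = [Fe²⁺]/[Pb²⁺] and the known concentrations, [Pb²⁺] in the denominator gives [Pb²⁺] = 3.4 × 10^-4 M.

3.4 × 10^-4 M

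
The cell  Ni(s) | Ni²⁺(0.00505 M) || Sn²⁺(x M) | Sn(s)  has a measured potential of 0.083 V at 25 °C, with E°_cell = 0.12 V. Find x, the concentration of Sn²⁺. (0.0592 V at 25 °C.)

From the Nernst equation, log Q = n(E° − E)/0.0592 = 2(0.12 − 0.083)/0.0592 = 1.250, so Q = 17.8.
With Q = [Ni²⁺]/[Sn²⁺] and the known concentrations, [Sn²⁺] in the denominator gives [Sn²⁺] = 2.8 × 10^-4 M.

2.8 × 10^-4 M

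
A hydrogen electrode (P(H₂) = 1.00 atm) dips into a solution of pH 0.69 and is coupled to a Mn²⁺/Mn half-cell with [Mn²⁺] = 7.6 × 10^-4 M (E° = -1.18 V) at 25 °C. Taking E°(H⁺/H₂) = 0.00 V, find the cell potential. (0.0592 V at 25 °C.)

The hydrogen couple is the cathode, so E°_cell = 1.18 V; n = 2.
[H⁺] = 10^(−0.69) = 0.20 M, and Q = [Mn²⁺]·P(H₂) / [H⁺]^2 = 0.0182.
E = E° − (0.0592/2) log Q = 1.18 − (0.0592/2)(-1.739) = 1.231 V.

1.23 V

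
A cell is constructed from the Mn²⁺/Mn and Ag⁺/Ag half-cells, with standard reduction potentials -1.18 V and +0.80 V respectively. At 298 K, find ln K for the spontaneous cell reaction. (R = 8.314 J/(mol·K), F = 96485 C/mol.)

E°_cell = +0.80 − (-1.18) = 1.98 V, with n = 2 electrons transferred.
At equilibrium E = 0, so the Nernst equation gives ln K = nFE°/RT = (2)(96485)(1.98)/((8.314)(298)) = 154.22.

ln K = 154.2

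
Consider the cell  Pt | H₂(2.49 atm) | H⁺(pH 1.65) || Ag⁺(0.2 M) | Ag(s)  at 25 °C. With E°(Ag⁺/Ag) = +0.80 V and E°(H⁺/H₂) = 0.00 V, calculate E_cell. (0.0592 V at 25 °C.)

0.87 V

The Ag⁺/Ag couple is the cathode, so E°_cell = 0.80 V; n = 2.
[H⁺] = 10^(−1.65) = 0.022 M, and Q = [H⁺]^2 / ([Ag⁺]^2·P(H₂)) = 0.00503.
E = E° − (0.0592/2) log Q = 0.80 − (0.0592/2)(-2.298) = 0.868 V.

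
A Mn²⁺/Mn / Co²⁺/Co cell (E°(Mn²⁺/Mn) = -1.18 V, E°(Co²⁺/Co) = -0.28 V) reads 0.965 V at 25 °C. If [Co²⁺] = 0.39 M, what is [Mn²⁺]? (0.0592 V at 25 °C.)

From the Nernst equation, log Q = n(E° − E)/0.0592 = 2(0.90 − 0.965)/0.0592 = -2.196, so Q = 0.00637.
With Q = [Mn²⁺]/[Co²⁺] and the known concentrations, [Mn²⁺] in the numerator gives [Mn²⁺] = 0.0025 M.

0.0025 M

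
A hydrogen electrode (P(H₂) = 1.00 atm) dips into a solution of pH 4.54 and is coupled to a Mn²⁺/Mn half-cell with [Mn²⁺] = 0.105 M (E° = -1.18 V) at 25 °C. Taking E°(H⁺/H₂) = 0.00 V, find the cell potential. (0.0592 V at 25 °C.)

0.94 V

The hydrogen couple is the cathode, so E°_cell = 1.18 V; n = 2.
[H⁺] = 10^(−4.54) = 2.9 × 10^-5 M, and Q = [Mn²⁺]·P(H₂) / [H⁺]^2 = 1.26 × 10^8.
E = E° − (0.0592/2) log Q = 1.18 − (0.0592/2)(8.101) = 0.940 V.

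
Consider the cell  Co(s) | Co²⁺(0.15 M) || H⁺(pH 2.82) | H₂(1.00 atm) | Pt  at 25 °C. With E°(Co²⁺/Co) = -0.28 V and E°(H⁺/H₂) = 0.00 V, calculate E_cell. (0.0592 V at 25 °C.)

0.14 V

The hydrogen couple is the cathode, so E°_cell = 0.28 V; n = 2.
[H⁺] = 10^(−2.82) = 0.0015 M, and Q = [Co²⁺]·P(H₂) / [H⁺]^2 = 6.55 × 10^4.
E = E° − (0.0592/2) log Q = 0.28 − (0.0592/2)(4.816) = 0.137 V.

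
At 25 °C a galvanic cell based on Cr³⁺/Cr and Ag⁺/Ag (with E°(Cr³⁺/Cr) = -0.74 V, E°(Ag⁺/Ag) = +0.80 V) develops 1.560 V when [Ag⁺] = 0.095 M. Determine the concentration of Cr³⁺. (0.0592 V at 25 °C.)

8.3 × 10^-5 M

From the Nernst equation, log Q = n(E° − E)/0.0592 = 3(1.54 − 1.560)/0.0592 = -1.014, so Q = 0.0969.
With Q = [Cr³⁺]/[Ag⁺]^3 and the known concentrations, [Cr³⁺] in the numerator gives [Cr³⁺] = 8.3 × 10^-5 M.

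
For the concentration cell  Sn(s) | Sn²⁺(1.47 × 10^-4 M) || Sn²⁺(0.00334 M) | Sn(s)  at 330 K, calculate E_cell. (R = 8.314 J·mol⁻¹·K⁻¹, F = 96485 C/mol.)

0.044 V

Both half-cells are Sn²⁺/Sn, so E°_cell = 0. The concentrated side is the cathode; the cell reaction moves Sn²⁺ from high to low concentration with n = 2.
Q = [Sn²⁺]_dilute/[Sn²⁺]_conc = 1.47 × 10^-4/0.00334 = 0.0440.
E = 0 − (RT/nF) ln Q = −((8.314×330)/(2×96485))(-3.123) = 0.0444 V.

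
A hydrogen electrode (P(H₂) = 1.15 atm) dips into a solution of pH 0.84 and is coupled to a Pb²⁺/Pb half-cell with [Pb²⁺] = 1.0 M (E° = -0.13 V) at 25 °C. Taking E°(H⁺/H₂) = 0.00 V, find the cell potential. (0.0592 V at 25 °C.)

The hydrogen couple is the cathode, so E°_cell = 0.13 V; n = 2.
[H⁺] = 10^(−0.84) = 0.14 M, and Q = [Pb²⁺]·P(H₂) / [H⁺]^2 = 55.0.
E = E° − (0.0592/2) log Q = 0.13 − (0.0592/2)(1.741) = 0.078 V.

0.078 V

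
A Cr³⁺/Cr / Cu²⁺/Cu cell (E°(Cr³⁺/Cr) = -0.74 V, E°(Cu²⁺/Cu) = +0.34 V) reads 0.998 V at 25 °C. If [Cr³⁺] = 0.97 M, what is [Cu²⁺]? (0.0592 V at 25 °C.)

From the Nernst equation, log Q = n(E° − E)/0.0592 = 6(1.08 − 0.998)/0.0592 = 8.311, so Q = 2.05 × 10^8.
With Q = [Cr³⁺]^2/[Cu²⁺]^3 and the known concentrations, [Cu²⁺]^3 in the denominator gives [Cu²⁺] = 0.0017 M.

0.0017 M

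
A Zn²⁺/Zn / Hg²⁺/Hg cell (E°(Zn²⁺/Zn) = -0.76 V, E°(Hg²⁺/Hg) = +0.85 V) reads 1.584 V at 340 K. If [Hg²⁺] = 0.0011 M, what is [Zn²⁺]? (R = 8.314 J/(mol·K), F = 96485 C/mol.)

0.0065 M

From the Nernst equation, ln Q = nF(E° − E)/RT = 2×96485×(1.61 − 1.584)/(8.314×340) = 1.775, so Q = 5.90.
With Q = [Zn²⁺]/[Hg²⁺] and the known concentrations, [Zn²⁺] in the numerator gives [Zn²⁺] = 0.0065 M.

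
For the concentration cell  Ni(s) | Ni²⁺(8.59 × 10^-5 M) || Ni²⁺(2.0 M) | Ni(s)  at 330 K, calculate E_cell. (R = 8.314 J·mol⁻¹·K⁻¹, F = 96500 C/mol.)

0.14 V

Both half-cells are Ni²⁺/Ni, so E°_cell = 0. The concentrated side is the cathode; the cell reaction moves Ni²⁺ from high to low concentration with n = 2.
Q = [Ni²⁺]_dilute/[Ni²⁺]_conc = 8.59 × 10^-5/2.0 = 4.29 × 10^-5.
E = 0 − (RT/nF) ln Q = −((8.314×330)/(2×96500))(-10.055) = 0.1429 V.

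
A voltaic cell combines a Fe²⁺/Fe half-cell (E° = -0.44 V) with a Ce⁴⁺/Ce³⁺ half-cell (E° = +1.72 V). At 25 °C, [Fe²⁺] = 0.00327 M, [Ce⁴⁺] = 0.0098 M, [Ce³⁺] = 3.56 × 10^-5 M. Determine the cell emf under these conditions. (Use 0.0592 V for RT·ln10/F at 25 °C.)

2.38 V

The Ce⁴⁺/Ce³⁺ couple has the higher reduction potential and acts as the cathode, so E°_cell = +1.72 − (-0.44) = 2.16 V.
Balancing electrons gives n = 2; the reaction quotient is Q = [Fe²⁺]·[Ce³⁺]^2/[Ce⁴⁺]^2 = 4.32 × 10^-8.
At 25 °C, E = E° − (0.0592/n) log Q = 2.16 − (0.0592/2)(-7.365) = 2.160 + 0.218 = 2.378 V.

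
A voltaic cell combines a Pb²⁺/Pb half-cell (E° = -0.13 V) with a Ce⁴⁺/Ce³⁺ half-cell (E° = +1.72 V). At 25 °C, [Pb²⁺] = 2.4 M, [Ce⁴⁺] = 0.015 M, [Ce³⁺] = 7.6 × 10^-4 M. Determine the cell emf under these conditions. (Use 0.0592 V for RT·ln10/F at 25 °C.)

1.92 V

The Ce⁴⁺/Ce³⁺ couple has the higher reduction potential and acts as the cathode, so E°_cell = +1.72 − (-0.13) = 1.85 V.
Balancing electrons gives n = 2; the reaction quotient is Q = [Pb²⁺]·[Ce³⁺]^2/[Ce⁴⁺]^2 = 0.00616.
At 25 °C, E = E° − (0.0592/n) log Q = 1.85 − (0.0592/2)(-2.210) = 1.850 + 0.065 = 1.915 V.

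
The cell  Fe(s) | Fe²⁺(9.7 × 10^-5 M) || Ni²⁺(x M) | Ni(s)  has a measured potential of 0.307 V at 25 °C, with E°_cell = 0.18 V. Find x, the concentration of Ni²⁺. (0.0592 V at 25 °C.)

From the Nernst equation, log Q = n(E° − E)/0.0592 = 2(0.18 − 0.307)/0.0592 = -4.291, so Q = 5.12 × 10^-5.
With Q = [Fe²⁺]/[Ni²⁺] and the known concentrations, [Ni²⁺] in the denominator gives [Ni²⁺] = 1.9 M.

1.9 M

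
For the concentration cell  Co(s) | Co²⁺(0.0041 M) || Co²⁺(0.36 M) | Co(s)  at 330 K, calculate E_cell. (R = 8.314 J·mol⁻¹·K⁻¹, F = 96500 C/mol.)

Both half-cells are Co²⁺/Co, so E°_cell = 0. The concentrated side is the cathode; the cell reaction moves Co²⁺ from high to low concentration with n = 2.
Q = [Co²⁺]_dilute/[Co²⁺]_conc = 0.0041/0.36 = 0.0114.
E = 0 − (RT/nF) ln Q = −((8.314×330)/(2×96500))(-4.475) = 0.0636 V.

0.064 V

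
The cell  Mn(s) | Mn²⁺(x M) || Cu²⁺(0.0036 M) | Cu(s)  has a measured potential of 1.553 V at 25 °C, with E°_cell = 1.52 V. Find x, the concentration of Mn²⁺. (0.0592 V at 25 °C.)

2.8 × 10^-4 M

From the Nernst equation, log Q = n(E° − E)/0.0592 = 2(1.52 − 1.553)/0.0592 = -1.115, so Q = 0.0768.
With Q = [Mn²⁺]/[Cu²⁺] and the known concentrations, [Mn²⁺] in the numerator gives [Mn²⁺] = 2.8 × 10^-4 M.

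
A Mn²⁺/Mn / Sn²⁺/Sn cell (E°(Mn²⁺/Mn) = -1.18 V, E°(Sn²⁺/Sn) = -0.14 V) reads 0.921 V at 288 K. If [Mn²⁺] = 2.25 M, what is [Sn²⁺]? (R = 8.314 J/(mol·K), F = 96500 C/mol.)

From the Nernst equation, ln Q = nF(E° − E)/RT = 2×96500×(1.04 − 0.921)/(8.314×288) = 9.592, so Q = 1.46 × 10^4.
With Q = [Mn²⁺]/[Sn²⁺] and the known concentrations, [Sn²⁺] in the denominator gives [Sn²⁺] = 1.5 × 10^-4 M.

1.5 × 10^-4 M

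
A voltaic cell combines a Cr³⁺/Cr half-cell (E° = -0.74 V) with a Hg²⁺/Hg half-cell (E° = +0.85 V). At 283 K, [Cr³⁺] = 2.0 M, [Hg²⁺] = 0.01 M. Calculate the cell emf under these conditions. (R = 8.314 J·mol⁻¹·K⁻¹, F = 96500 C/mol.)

1.53 V

The Hg²⁺/Hg couple has the higher reduction potential and acts as the cathode, so E°_cell = +0.85 − (-0.74) = 1.59 V.
Balancing electrons gives n = 6; the reaction quotient is Q = [Cr³⁺]^2/[Hg²⁺]^3 = 4 × 10^6.
E = E° − (RT/nF) ln Q = 1.59 − (8.314×283)/(6×96500) × (15.202) = 1.590 − 0.062 = 1.528 V.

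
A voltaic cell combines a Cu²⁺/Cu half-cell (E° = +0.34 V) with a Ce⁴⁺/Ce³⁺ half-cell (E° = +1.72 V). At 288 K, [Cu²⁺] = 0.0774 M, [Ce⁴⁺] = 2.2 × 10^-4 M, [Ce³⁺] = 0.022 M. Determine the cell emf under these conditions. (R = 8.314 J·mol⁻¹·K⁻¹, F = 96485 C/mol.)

1.30 V

The Ce⁴⁺/Ce³⁺ couple has the higher reduction potential and acts as the cathode, so E°_cell = +1.72 − (+0.34) = 1.38 V.
Balancing electrons gives n = 2; the reaction quotient is Q = [Cu²⁺]·[Ce³⁺]^2/[Ce⁴⁺]^2 = 774.
E = E° − (RT/nF) ln Q = 1.38 − (8.314×288)/(2×96485) × (6.652) = 1.380 − 0.083 = 1.297 V.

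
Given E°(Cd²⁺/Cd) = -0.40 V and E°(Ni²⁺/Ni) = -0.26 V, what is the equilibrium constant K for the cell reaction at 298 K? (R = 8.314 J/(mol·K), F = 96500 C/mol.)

E°_cell = -0.26 − (-0.40) = 0.14 V, with n = 2 electrons transferred.
At equilibrium E = 0, so the Nernst equation gives ln K = nFE°/RT = (2)(96500)(0.14)/((8.314)(298)) = 10.91.
K = e^10.91 = 5.4 × 10^4.

5.4 × 10^4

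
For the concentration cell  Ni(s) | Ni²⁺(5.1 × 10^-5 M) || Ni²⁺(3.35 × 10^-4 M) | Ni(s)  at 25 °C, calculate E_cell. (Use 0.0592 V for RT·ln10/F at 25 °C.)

Both half-cells are Ni²⁺/Ni, so E°_cell = 0. The concentrated side is the cathode; the cell reaction moves Ni²⁺ from high to low concentration with n = 2.
Q = [Ni²⁺]_dilute/[Ni²⁺]_conc = 5.1 × 10^-5/3.35 × 10^-4 = 0.152.
E = 0 − (0.0592/2) log Q = −(0.0592/2)(-0.817) = 0.0242 V.

0.024 V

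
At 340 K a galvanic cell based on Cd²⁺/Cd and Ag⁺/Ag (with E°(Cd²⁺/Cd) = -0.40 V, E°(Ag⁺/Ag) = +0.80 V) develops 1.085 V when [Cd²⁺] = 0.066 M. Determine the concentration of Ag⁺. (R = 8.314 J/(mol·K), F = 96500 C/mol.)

0.0051 M

From the Nernst equation, ln Q = nF(E° − E)/RT = 2×96500×(1.20 − 1.085)/(8.314×340) = 7.852, so Q = 2570.
With Q = [Cd²⁺]/[Ag⁺]^2 and the known concentrations, [Ag⁺]^2 in the denominator gives [Ag⁺] = 0.0051 M.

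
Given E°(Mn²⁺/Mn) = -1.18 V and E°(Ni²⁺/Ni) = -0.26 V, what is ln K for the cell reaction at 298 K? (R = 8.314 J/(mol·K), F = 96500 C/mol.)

ln K = 71.7

E°_cell = -0.26 − (-1.18) = 0.92 V, with n = 2 electrons transferred.
At equilibrium E = 0, so the Nernst equation gives ln K = nFE°/RT = (2)(96500)(0.92)/((8.314)(298)) = 71.67.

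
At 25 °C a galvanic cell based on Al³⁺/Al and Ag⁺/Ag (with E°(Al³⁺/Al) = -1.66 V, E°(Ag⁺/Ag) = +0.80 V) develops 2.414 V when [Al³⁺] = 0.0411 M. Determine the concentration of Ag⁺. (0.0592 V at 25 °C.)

0.058 M

From the Nernst equation, log Q = n(E° − E)/0.0592 = 3(2.46 − 2.414)/0.0592 = 2.331, so Q = 214.
With Q = [Al³⁺]/[Ag⁺]^3 and the known concentrations, [Ag⁺]^3 in the denominator gives [Ag⁺] = 0.058 M.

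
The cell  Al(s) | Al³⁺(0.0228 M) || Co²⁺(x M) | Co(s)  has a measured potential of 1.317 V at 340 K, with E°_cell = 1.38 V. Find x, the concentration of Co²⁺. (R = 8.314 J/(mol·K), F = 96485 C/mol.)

0.0011 M

From the Nernst equation, ln Q = nF(E° − E)/RT = 6×96485×(1.38 − 1.317)/(8.314×340) = 12.902, so Q = 4.01 × 10^5.
With Q = [Al³⁺]^2/[Co²⁺]^3 and the known concentrations, [Co²⁺]^3 in the denominator gives [Co²⁺] = 0.0011 M.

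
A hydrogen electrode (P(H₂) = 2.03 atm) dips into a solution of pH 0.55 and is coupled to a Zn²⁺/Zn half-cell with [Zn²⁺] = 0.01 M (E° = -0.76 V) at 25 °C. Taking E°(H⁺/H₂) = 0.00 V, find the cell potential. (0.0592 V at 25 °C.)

The hydrogen couple is the cathode, so E°_cell = 0.76 V; n = 2.
[H⁺] = 10^(−0.55) = 0.28 M, and Q = [Zn²⁺]·P(H₂) / [H⁺]^2 = 0.256.
E = E° − (0.0592/2) log Q = 0.76 − (0.0592/2)(-0.593) = 0.778 V.

0.78 V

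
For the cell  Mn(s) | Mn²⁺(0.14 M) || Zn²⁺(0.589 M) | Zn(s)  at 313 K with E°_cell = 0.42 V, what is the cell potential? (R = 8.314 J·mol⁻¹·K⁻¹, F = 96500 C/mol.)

0.439 V

Balancing electrons gives n = 2; the reaction quotient is Q = [Mn²⁺]/[Zn²⁺] = 0.238.
E = E° − (RT/nF) ln Q = 0.42 − (8.314×313)/(2×96500) × (-1.437) = 0.420 + 0.019 = 0.439 V.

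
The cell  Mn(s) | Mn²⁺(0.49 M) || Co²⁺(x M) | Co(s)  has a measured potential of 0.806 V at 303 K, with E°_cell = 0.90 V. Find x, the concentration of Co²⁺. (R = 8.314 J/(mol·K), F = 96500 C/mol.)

3.7 × 10^-4 M

From the Nernst equation, ln Q = nF(E° − E)/RT = 2×96500×(0.90 − 0.806)/(8.314×303) = 7.202, so Q = 1340.
With Q = [Mn²⁺]/[Co²⁺] and the known concentrations, [Co²⁺] in the denominator gives [Co²⁺] = 3.7 × 10^-4 M.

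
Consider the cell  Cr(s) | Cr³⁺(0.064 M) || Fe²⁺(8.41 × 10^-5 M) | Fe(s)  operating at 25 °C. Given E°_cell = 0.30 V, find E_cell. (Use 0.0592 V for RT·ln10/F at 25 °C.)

0.203 V

Balancing electrons gives n = 6; the reaction quotient is Q = [Cr³⁺]^2/[Fe²⁺]^3 = 6.89 × 10^9.
At 25 °C, E = E° − (0.0592/n) log Q = 0.30 − (0.0592/6)(9.838) = 0.300 − 0.097 = 0.203 V.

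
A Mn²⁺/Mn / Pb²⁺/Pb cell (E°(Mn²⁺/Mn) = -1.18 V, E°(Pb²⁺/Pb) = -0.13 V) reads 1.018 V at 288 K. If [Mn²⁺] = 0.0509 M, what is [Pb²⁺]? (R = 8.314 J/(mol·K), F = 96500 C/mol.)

0.0039 M

From the Nernst equation, ln Q = nF(E° − E)/RT = 2×96500×(1.05 − 1.018)/(8.314×288) = 2.579, so Q = 13.2.
With Q = [Mn²⁺]/[Pb²⁺] and the known concentrations, [Pb²⁺] in the denominator gives [Pb²⁺] = 0.0039 M.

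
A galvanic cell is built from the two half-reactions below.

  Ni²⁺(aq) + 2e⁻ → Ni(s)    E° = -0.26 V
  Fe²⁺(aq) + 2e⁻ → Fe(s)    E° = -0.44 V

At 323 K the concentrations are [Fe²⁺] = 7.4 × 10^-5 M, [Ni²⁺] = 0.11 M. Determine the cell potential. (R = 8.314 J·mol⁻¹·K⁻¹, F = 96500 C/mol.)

0.282 V

The Ni²⁺/Ni couple has the higher reduction potential and acts as the cathode, so E°_cell = -0.26 − (-0.44) = 0.18 V.
Balancing electrons gives n = 2; the reaction quotient is Q = [Fe²⁺]/[Ni²⁺] = 6.73 × 10^-4.
E = E° − (RT/nF) ln Q = 0.18 − (8.314×323)/(2×96500) × (-7.304) = 0.180 + 0.102 = 0.282 V.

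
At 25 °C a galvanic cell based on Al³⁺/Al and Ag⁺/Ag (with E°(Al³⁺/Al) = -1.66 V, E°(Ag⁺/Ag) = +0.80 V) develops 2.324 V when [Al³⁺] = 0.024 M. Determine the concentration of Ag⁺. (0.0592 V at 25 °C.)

From the Nernst equation, log Q = n(E° − E)/0.0592 = 3(2.46 − 2.324)/0.0592 = 6.892, so Q = 7.8 × 10^6.
With Q = [Al³⁺]/[Ag⁺]^3 and the known concentrations, [Ag⁺]^3 in the denominator gives [Ag⁺] = 0.0015 M.

0.0015 M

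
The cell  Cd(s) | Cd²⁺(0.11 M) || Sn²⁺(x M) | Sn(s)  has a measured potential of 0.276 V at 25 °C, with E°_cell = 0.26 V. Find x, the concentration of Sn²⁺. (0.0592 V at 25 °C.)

From the Nernst equation, log Q = n(E° − E)/0.0592 = 2(0.26 − 0.276)/0.0592 = -0.541, so Q = 0.288.
With Q = [Cd²⁺]/[Sn²⁺] and the known concentrations, [Sn²⁺] in the denominator gives [Sn²⁺] = 0.38 M.

0.38 M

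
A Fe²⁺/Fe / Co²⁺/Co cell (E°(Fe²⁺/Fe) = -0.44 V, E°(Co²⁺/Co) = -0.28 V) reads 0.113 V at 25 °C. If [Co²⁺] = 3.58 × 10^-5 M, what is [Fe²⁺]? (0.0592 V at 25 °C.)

0.0014 M

From the Nernst equation, log Q = n(E° − E)/0.0592 = 2(0.16 − 0.113)/0.0592 = 1.588, so Q = 38.7.
With Q = [Fe²⁺]/[Co²⁺] and the known concentrations, [Fe²⁺] in the numerator gives [Fe²⁺] = 0.0014 M.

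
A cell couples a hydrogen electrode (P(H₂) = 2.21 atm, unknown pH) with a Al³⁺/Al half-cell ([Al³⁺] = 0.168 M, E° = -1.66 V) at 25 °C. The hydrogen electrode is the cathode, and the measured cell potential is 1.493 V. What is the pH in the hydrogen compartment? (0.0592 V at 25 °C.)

E°_cell = 1.66 V and n = 6.
log Q = n(E° − E)/0.0592 = 6×(1.66 − 1.493)/0.0592 = 16.926.
With Q = [Al³⁺]^2·P(H₂)^3 / [H⁺]^6, solving for [H⁺] gives log[H⁺] = -2.907, so pH = 2.91.

pH = 2.91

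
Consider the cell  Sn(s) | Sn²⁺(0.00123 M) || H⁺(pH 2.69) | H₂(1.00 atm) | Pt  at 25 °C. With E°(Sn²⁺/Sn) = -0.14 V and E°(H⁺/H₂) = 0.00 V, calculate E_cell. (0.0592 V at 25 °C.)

The hydrogen couple is the cathode, so E°_cell = 0.14 V; n = 2.
[H⁺] = 10^(−2.69) = 0.0020 M, and Q = [Sn²⁺]·P(H₂) / [H⁺]^2 = 295.
E = E° − (0.0592/2) log Q = 0.14 − (0.0592/2)(2.470) = 0.067 V.

0.067 V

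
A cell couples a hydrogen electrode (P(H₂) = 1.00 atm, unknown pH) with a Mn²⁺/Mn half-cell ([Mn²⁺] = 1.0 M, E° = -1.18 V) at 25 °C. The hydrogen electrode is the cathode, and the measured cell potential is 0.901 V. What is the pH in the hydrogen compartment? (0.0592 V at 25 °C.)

E°_cell = 1.18 V and n = 2.
log Q = n(E° − E)/0.0592 = 2×(1.18 − 0.901)/0.0592 = 9.426.
With Q = [Mn²⁺]·P(H₂) / [H⁺]^2, solving for [H⁺] gives log[H⁺] = -4.713, so pH = 4.71.

pH = 4.71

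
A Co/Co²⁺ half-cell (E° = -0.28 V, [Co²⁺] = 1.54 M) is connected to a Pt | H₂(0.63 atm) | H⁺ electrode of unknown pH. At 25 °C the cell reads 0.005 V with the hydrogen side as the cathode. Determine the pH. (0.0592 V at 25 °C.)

pH = 4.65

E°_cell = 0.28 V and n = 2.
log Q = n(E° − E)/0.0592 = 2×(0.28 − 0.005)/0.0592 = 9.291.
With Q = [Co²⁺]·P(H₂) / [H⁺]^2, solving for [H⁺] gives log[H⁺] = -4.652, so pH = 4.65.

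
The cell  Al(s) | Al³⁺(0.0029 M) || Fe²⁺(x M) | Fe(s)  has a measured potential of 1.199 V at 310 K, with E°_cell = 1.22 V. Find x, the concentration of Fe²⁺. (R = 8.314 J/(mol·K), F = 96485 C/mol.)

From the Nernst equation, ln Q = nF(E° − E)/RT = 6×96485×(1.22 − 1.199)/(8.314×310) = 4.717, so Q = 112.
With Q = [Al³⁺]^2/[Fe²⁺]^3 and the known concentrations, [Fe²⁺]^3 in the denominator gives [Fe²⁺] = 0.0042 M.

0.0042 M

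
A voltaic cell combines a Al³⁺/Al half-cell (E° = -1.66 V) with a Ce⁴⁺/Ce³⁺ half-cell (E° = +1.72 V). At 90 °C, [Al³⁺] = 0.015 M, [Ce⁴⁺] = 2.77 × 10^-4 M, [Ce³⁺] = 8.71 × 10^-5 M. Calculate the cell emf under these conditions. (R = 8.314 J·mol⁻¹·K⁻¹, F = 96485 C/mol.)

3.46 V

The Ce⁴⁺/Ce³⁺ couple has the higher reduction potential and acts as the cathode, so E°_cell = +1.72 − (-1.66) = 3.38 V.
Balancing electrons gives n = 3; the reaction quotient is Q = [Al³⁺]·[Ce³⁺]^3/[Ce⁴⁺]^3 = 4.66 × 10^-4.
E = E° − (RT/nF) ln Q = 3.38 − (8.314×363)/(3×96485) × (-7.671) = 3.380 + 0.080 = 3.460 V.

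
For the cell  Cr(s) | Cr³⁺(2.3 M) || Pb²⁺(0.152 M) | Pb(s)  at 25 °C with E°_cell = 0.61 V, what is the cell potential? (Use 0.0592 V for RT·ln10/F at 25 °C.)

0.579 V

Balancing electrons gives n = 6; the reaction quotient is Q = [Cr³⁺]^2/[Pb²⁺]^3 = 1510.
At 25 °C, E = E° − (0.0592/n) log Q = 0.61 − (0.0592/6)(3.178) = 0.610 − 0.031 = 0.579 V.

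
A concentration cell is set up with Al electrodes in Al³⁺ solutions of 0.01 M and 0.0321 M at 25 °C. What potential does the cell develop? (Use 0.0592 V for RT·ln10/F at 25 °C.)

0.010 V

Both half-cells are Al³⁺/Al, so E°_cell = 0. The concentrated side is the cathode; the cell reaction moves Al³⁺ from high to low concentration with n = 3.
Q = [Al³⁺]_dilute/[Al³⁺]_conc = 0.01/0.0321 = 0.312.
E = 0 − (0.0592/3) log Q = −(0.0592/3)(-0.507) = 0.0100 V.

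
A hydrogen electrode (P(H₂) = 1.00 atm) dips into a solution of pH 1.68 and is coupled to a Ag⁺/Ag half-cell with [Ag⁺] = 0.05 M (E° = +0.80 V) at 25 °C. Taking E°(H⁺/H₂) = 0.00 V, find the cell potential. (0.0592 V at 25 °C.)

0.82 V

The Ag⁺/Ag couple is the cathode, so E°_cell = 0.80 V; n = 2.
[H⁺] = 10^(−1.68) = 0.021 M, and Q = [H⁺]^2 / ([Ag⁺]^2·P(H₂)) = 0.175.
E = E° − (0.0592/2) log Q = 0.80 − (0.0592/2)(-0.758) = 0.822 V.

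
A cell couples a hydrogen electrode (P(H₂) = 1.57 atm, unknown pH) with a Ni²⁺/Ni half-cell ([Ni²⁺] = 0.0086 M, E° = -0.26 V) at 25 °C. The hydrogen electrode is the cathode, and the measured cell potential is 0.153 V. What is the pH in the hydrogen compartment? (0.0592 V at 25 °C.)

pH = 2.74

E°_cell = 0.26 V and n = 2.
log Q = n(E° − E)/0.0592 = 2×(0.26 − 0.153)/0.0592 = 3.615.
With Q = [Ni²⁺]·P(H₂) / [H⁺]^2, solving for [H⁺] gives log[H⁺] = -2.742, so pH = 2.74.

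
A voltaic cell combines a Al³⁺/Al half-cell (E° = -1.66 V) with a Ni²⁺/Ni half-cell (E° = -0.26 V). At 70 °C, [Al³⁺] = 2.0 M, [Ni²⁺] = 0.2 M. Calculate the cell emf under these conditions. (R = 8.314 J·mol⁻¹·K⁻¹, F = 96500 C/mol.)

The Ni²⁺/Ni couple has the higher reduction potential and acts as the cathode, so E°_cell = -0.26 − (-1.66) = 1.40 V.
Balancing electrons gives n = 6; the reaction quotient is Q = [Al³⁺]^2/[Ni²⁺]^3 = 500.
E = E° − (RT/nF) ln Q = 1.40 − (8.314×343)/(6×96500) × (6.215) = 1.400 − 0.031 = 1.369 V.

1.37 V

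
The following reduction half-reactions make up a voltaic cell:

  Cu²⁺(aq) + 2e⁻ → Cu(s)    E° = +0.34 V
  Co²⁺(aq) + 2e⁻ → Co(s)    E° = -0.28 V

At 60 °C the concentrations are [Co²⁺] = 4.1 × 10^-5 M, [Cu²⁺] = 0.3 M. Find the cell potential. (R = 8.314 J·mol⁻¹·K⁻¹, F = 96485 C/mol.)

The Cu²⁺/Cu couple has the higher reduction potential and acts as the cathode, so E°_cell = +0.34 − (-0.28) = 0.62 V.
Balancing electrons gives n = 2; the reaction quotient is Q = [Co²⁺]/[Cu²⁺] = 1.37 × 10^-4.
E = E° − (RT/nF) ln Q = 0.62 − (8.314×333)/(2×96485) × (-8.898) = 0.620 + 0.128 = 0.748 V.

0.748 V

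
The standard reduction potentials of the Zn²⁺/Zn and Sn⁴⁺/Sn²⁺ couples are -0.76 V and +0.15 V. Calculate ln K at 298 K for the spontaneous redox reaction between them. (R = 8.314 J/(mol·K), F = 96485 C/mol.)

ln K = 70.9

E°_cell = +0.15 − (-0.76) = 0.91 V, with n = 2 electrons transferred.
At equilibrium E = 0, so the Nernst equation gives ln K = nFE°/RT = (2)(96485)(0.91)/((8.314)(298)) = 70.88.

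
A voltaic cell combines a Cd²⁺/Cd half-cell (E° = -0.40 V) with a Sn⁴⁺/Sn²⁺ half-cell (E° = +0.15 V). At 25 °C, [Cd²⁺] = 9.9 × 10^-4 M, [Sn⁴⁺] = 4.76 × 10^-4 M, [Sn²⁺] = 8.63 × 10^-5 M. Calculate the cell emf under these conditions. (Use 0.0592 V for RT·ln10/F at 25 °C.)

The Sn⁴⁺/Sn²⁺ couple has the higher reduction potential and acts as the cathode, so E°_cell = +0.15 − (-0.40) = 0.55 V.
Balancing electrons gives n = 2; the reaction quotient is Q = [Cd²⁺]·[Sn²⁺]/[Sn⁴⁺] = 1.79 × 10^-4.
At 25 °C, E = E° − (0.0592/n) log Q = 0.55 − (0.0592/2)(-3.746) = 0.550 + 0.111 = 0.661 V.

0.661 V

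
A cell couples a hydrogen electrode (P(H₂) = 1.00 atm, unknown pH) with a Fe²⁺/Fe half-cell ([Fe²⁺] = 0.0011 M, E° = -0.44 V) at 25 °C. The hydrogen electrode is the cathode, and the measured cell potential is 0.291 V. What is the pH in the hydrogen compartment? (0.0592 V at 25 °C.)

E°_cell = 0.44 V and n = 2.
log Q = n(E° − E)/0.0592 = 2×(0.44 − 0.291)/0.0592 = 5.034.
With Q = [Fe²⁺]·P(H₂) / [H⁺]^2, solving for [H⁺] gives log[H⁺] = -3.996, so pH = 4.00.

pH = 4.00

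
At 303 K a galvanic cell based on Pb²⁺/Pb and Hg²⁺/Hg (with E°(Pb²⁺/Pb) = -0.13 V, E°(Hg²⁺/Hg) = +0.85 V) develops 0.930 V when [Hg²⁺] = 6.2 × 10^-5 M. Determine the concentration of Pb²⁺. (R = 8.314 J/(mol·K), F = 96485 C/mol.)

From the Nernst equation, ln Q = nF(E° − E)/RT = 2×96485×(0.98 − 0.930)/(8.314×303) = 3.830, so Q = 46.1.
With Q = [Pb²⁺]/[Hg²⁺] and the known concentrations, [Pb²⁺] in the numerator gives [Pb²⁺] = 0.0029 M.

0.0029 M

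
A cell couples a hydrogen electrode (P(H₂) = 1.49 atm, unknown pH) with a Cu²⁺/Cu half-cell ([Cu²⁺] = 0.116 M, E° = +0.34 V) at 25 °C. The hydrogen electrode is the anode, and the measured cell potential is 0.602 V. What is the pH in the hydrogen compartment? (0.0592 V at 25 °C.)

pH = 4.81

E°_cell = 0.34 V and n = 2.
log Q = n(E° − E)/0.0592 = 2×(0.34 − 0.602)/0.0592 = -8.851.
With Q = [H⁺]^2 / ([Cu²⁺]·P(H₂)), solving for [H⁺] gives log[H⁺] = -4.807, so pH = 4.81.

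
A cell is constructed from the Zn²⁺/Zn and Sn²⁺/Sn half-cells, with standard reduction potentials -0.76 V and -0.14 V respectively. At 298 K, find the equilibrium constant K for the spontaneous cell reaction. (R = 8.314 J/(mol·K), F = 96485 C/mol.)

9.4 × 10^20

E°_cell = -0.14 − (-0.76) = 0.62 V, with n = 2 electrons transferred.
At equilibrium E = 0, so the Nernst equation gives ln K = nFE°/RT = (2)(96485)(0.62)/((8.314)(298)) = 48.29.
K = e^48.29 = 9.4 × 10^20.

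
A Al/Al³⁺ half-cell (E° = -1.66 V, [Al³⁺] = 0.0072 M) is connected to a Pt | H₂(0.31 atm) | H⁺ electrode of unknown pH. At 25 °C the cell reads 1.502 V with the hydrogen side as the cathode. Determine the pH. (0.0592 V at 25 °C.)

E°_cell = 1.66 V and n = 6.
log Q = n(E° − E)/0.0592 = 6×(1.66 − 1.502)/0.0592 = 16.014.
With Q = [Al³⁺]^2·P(H₂)^3 / [H⁺]^6, solving for [H⁺] gives log[H⁺] = -3.637, so pH = 3.64.

pH = 3.64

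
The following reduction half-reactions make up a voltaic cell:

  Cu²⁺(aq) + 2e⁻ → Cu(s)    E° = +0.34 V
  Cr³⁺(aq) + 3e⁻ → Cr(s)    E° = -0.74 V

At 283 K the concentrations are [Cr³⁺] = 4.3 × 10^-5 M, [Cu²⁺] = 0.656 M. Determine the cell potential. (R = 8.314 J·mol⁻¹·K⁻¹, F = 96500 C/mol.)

The Cu²⁺/Cu couple has the higher reduction potential and acts as the cathode, so E°_cell = +0.34 − (-0.74) = 1.08 V.
Balancing electrons gives n = 6; the reaction quotient is Q = [Cr³⁺]^2/[Cu²⁺]^3 = 6.55 × 10^-9.
E = E° − (RT/nF) ln Q = 1.08 − (8.314×283)/(6×96500) × (-18.844) = 1.080 + 0.077 = 1.157 V.

1.16 V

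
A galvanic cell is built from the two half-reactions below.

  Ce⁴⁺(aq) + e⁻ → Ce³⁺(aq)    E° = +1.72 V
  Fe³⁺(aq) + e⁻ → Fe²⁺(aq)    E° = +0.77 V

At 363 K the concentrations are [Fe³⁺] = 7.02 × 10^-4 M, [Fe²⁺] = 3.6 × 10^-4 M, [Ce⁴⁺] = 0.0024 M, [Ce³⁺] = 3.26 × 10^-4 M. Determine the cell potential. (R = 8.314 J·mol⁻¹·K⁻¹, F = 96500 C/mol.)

0.992 V

The Ce⁴⁺/Ce³⁺ couple has the higher reduction potential and acts as the cathode, so E°_cell = +1.72 − (+0.77) = 0.95 V.
Balancing electrons gives n = 1; the reaction quotient is Q = [Fe³⁺]·[Ce³⁺]/([Fe²⁺]·[Ce⁴⁺]) = 0.265.
E = E° − (RT/nF) ln Q = 0.95 − (8.314×363)/(1×96500) × (-1.328) = 0.950 + 0.042 = 0.992 V.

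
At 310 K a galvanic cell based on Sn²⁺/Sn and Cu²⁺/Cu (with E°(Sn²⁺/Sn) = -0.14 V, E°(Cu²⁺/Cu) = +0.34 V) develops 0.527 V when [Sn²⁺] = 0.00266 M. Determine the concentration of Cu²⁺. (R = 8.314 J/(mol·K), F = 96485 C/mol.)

0.09 M

From the Nernst equation, ln Q = nF(E° − E)/RT = 2×96485×(0.48 − 0.527)/(8.314×310) = -3.519, so Q = 0.0296.
With Q = [Sn²⁺]/[Cu²⁺] and the known concentrations, [Cu²⁺] in the denominator gives [Cu²⁺] = 0.09 M.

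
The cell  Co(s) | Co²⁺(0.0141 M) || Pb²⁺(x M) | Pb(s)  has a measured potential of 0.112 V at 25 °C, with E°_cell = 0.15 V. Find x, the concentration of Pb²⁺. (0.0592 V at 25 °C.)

From the Nernst equation, log Q = n(E° − E)/0.0592 = 2(0.15 − 0.112)/0.0592 = 1.284, so Q = 19.2.
With Q = [Co²⁺]/[Pb²⁺] and the known concentrations, [Pb²⁺] in the denominator gives [Pb²⁺] = 7.3 × 10^-4 M.

7.3 × 10^-4 M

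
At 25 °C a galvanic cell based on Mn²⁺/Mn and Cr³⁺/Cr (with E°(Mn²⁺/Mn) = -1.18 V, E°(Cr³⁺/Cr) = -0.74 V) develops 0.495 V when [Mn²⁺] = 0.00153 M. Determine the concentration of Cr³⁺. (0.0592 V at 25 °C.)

0.037 M

From the Nernst equation, log Q = n(E° − E)/0.0592 = 6(0.44 − 0.495)/0.0592 = -5.574, so Q = 2.66 × 10^-6.
With Q = [Mn²⁺]^3/[Cr³⁺]^2 and the known concentrations, [Cr³⁺]^2 in the denominator gives [Cr³⁺] = 0.037 M.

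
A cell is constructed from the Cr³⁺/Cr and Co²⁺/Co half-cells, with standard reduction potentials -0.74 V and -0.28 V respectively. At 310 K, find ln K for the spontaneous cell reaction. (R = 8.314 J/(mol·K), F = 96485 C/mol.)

ln K = 103.3

E°_cell = -0.28 − (-0.74) = 0.46 V, with n = 6 electrons transferred.
At equilibrium E = 0, so the Nernst equation gives ln K = nFE°/RT = (6)(96485)(0.46)/((8.314)(310)) = 103.32.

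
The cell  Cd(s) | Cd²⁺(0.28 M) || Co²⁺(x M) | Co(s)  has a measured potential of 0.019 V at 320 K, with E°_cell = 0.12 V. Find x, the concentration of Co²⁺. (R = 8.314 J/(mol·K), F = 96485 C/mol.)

1.8 × 10^-4 M

From the Nernst equation, ln Q = nF(E° − E)/RT = 2×96485×(0.12 − 0.019)/(8.314×320) = 7.326, so Q = 1520.
With Q = [Cd²⁺]/[Co²⁺] and the known concentrations, [Co²⁺] in the denominator gives [Co²⁺] = 1.8 × 10^-4 M.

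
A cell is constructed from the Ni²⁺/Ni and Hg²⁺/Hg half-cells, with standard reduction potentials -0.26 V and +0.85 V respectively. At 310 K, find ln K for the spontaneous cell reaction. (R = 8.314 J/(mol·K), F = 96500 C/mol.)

E°_cell = +0.85 − (-0.26) = 1.11 V, with n = 2 electrons transferred.
At equilibrium E = 0, so the Nernst equation gives ln K = nFE°/RT = (2)(96500)(1.11)/((8.314)(310)) = 83.12.

ln K = 83.1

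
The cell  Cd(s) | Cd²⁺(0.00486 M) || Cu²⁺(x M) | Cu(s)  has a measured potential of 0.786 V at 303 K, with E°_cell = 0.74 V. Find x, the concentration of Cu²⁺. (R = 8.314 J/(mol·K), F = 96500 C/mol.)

0.16 M

From the Nernst equation, ln Q = nF(E° − E)/RT = 2×96500×(0.74 − 0.786)/(8.314×303) = -3.524, so Q = 0.0295.
With Q = [Cd²⁺]/[Cu²⁺] and the known concentrations, [Cu²⁺] in the denominator gives [Cu²⁺] = 0.16 M.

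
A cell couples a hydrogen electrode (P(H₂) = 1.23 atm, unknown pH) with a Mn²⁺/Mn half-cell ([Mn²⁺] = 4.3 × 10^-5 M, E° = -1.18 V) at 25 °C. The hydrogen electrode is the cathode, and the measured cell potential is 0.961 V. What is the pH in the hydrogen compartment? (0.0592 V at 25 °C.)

pH = 5.84

E°_cell = 1.18 V and n = 2.
log Q = n(E° − E)/0.0592 = 2×(1.18 − 0.961)/0.0592 = 7.399.
With Q = [Mn²⁺]·P(H₂) / [H⁺]^2, solving for [H⁺] gives log[H⁺] = -5.838, so pH = 5.84.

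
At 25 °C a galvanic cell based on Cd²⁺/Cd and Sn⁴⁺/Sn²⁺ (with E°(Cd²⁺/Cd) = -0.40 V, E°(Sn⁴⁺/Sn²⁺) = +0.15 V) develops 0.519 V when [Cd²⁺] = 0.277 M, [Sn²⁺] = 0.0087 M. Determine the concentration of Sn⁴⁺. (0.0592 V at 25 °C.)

2.2 × 10^-4 M

From the Nernst equation, log Q = n(E° − E)/0.0592 = 2(0.55 − 0.519)/0.0592 = 1.047, so Q = 11.2.
With Q = [Cd²⁺]·[Sn²⁺]/[Sn⁴⁺] and the known concentrations, [Sn⁴⁺] in the denominator gives [Sn⁴⁺] = 2.2 × 10^-4 M.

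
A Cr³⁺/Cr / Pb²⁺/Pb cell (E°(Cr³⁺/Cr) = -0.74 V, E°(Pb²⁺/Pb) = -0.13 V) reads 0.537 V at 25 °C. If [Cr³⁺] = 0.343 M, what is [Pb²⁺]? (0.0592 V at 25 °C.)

0.0017 M

From the Nernst equation, log Q = n(E° − E)/0.0592 = 6(0.61 − 0.537)/0.0592 = 7.399, so Q = 2.5 × 10^7.
With Q = [Cr³⁺]^2/[Pb²⁺]^3 and the known concentrations, [Pb²⁺]^3 in the denominator gives [Pb²⁺] = 0.0017 M.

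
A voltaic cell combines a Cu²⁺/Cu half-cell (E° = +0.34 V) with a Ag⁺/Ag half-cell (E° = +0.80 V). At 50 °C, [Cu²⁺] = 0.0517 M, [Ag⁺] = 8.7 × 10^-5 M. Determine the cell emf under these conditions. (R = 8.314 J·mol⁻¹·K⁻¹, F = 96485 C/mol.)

The Ag⁺/Ag couple has the higher reduction potential and acts as the cathode, so E°_cell = +0.80 − (+0.34) = 0.46 V.
Balancing electrons gives n = 2; the reaction quotient is Q = [Cu²⁺]/[Ag⁺]^2 = 6.83 × 10^6.
E = E° − (RT/nF) ln Q = 0.46 − (8.314×323)/(2×96485) × (15.737) = 0.460 − 0.219 = 0.241 V.

0.241 V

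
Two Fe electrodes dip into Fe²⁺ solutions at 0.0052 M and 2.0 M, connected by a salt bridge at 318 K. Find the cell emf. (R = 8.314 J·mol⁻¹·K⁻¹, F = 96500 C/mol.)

0.082 V

Both half-cells are Fe²⁺/Fe, so E°_cell = 0. The concentrated side is the cathode; the cell reaction moves Fe²⁺ from high to low concentration with n = 2.
Q = [Fe²⁺]_dilute/[Fe²⁺]_conc = 0.0052/2.0 = 0.00260.
E = 0 − (RT/nF) ln Q = −((8.314×318)/(2×96500))(-5.952) = 0.0815 V.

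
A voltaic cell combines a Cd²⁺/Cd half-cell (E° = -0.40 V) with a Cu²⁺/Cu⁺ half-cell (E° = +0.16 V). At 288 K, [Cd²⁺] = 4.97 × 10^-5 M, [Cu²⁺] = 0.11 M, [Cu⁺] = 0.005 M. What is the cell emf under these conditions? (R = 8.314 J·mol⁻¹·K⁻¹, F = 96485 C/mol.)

The Cu²⁺/Cu⁺ couple has the higher reduction potential and acts as the cathode, so E°_cell = +0.16 − (-0.40) = 0.56 V.
Balancing electrons gives n = 2; the reaction quotient is Q = [Cd²⁺]·[Cu⁺]^2/[Cu²⁺]^2 = 1.03 × 10^-7.
E = E° − (RT/nF) ln Q = 0.56 − (8.314×288)/(2×96485) × (-16.092) = 0.560 + 0.200 = 0.760 V.

0.760 V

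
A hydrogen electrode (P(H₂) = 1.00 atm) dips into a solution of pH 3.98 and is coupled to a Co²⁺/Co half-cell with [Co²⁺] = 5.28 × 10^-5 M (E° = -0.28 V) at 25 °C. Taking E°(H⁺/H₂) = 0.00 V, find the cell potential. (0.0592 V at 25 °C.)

0.17 V

The hydrogen couple is the cathode, so E°_cell = 0.28 V; n = 2.
[H⁺] = 10^(−3.98) = 1 × 10^-4 M, and Q = [Co²⁺]·P(H₂) / [H⁺]^2 = 4820.
E = E° − (0.0592/2) log Q = 0.28 − (0.0592/2)(3.683) = 0.171 V.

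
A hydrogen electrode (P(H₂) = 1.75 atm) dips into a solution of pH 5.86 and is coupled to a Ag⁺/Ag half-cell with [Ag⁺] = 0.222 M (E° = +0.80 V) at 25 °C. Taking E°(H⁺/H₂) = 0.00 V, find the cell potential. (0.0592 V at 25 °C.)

1.12 V

The Ag⁺/Ag couple is the cathode, so E°_cell = 0.80 V; n = 2.
[H⁺] = 10^(−5.86) = 1.4 × 10^-6 M, and Q = [H⁺]^2 / ([Ag⁺]^2·P(H₂)) = 2.21 × 10^-11.
E = E° − (0.0592/2) log Q = 0.80 − (0.0592/2)(-10.656) = 1.115 V.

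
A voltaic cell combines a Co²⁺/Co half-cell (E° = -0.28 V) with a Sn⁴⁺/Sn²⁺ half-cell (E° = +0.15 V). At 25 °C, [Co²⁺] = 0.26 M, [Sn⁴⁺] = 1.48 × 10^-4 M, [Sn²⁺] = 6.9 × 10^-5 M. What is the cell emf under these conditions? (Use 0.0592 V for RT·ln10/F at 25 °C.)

0.457 V

The Sn⁴⁺/Sn²⁺ couple has the higher reduction potential and acts as the cathode, so E°_cell = +0.15 − (-0.28) = 0.43 V.
Balancing electrons gives n = 2; the reaction quotient is Q = [Co²⁺]·[Sn²⁺]/[Sn⁴⁺] = 0.121.
At 25 °C, E = E° − (0.0592/n) log Q = 0.43 − (0.0592/2)(-0.916) = 0.430 + 0.027 = 0.457 V.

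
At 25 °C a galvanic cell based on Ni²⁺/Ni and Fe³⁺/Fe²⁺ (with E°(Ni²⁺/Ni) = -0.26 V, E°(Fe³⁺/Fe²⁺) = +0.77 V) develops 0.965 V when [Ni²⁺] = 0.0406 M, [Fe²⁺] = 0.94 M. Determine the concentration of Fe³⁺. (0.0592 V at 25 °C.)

0.015 M

From the Nernst equation, log Q = n(E° − E)/0.0592 = 2(1.03 − 0.965)/0.0592 = 2.196, so Q = 157.
With Q = [Ni²⁺]·[Fe²⁺]^2/[Fe³⁺]^2 and the known concentrations, [Fe³⁺]^2 in the denominator gives [Fe³⁺] = 0.015 M.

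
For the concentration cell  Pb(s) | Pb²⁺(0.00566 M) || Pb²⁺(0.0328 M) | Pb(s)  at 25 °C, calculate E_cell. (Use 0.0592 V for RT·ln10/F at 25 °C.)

Both half-cells are Pb²⁺/Pb, so E°_cell = 0. The concentrated side is the cathode; the cell reaction moves Pb²⁺ from high to low concentration with n = 2.
Q = [Pb²⁺]_dilute/[Pb²⁺]_conc = 0.00566/0.0328 = 0.173.
E = 0 − (0.0592/2) log Q = −(0.0592/2)(-0.763) = 0.0226 V.

0.023 V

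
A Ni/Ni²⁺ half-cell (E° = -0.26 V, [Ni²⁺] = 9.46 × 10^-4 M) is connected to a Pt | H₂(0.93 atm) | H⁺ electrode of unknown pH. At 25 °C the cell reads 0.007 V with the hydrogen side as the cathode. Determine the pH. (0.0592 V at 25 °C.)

E°_cell = 0.26 V and n = 2.
log Q = n(E° − E)/0.0592 = 2×(0.26 − 0.007)/0.0592 = 8.547.
With Q = [Ni²⁺]·P(H₂) / [H⁺]^2, solving for [H⁺] gives log[H⁺] = -5.801, so pH = 5.80.

pH = 5.80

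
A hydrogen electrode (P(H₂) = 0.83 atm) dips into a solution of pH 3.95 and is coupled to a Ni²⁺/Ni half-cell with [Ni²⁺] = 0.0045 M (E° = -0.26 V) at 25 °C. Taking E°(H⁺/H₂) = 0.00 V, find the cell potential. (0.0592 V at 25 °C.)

The hydrogen couple is the cathode, so E°_cell = 0.26 V; n = 2.
[H⁺] = 10^(−3.95) = 1.1 × 10^-4 M, and Q = [Ni²⁺]·P(H₂) / [H⁺]^2 = 2.97 × 10^5.
E = E° − (0.0592/2) log Q = 0.26 − (0.0592/2)(5.472) = 0.098 V.

0.098 V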